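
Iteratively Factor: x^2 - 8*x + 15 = (x - 5)*(x - 3)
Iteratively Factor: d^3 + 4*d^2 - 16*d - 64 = (d + 4)*(d^2 - 16) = (d + 4)^2*(d - 4)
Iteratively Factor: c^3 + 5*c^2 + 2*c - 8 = (c - 1)*(c^2 + 6*c + 8) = (c - 1)*(c + 4)*(c + 2)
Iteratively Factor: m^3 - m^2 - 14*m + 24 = (m + 4)*(m^2 - 5*m + 6) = (m - 3)*(m + 4)*(m - 2)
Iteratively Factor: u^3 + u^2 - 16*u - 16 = (u - 4)*(u^2 + 5*u + 4) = (u - 4)*(u + 1)*(u + 4)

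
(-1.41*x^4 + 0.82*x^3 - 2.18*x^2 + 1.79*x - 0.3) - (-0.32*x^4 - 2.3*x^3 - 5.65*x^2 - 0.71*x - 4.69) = -1.09*x^4 + 3.12*x^3 + 3.47*x^2 + 2.5*x + 4.39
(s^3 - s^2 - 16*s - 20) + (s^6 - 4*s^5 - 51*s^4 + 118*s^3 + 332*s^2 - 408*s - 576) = s^6 - 4*s^5 - 51*s^4 + 119*s^3 + 331*s^2 - 424*s - 596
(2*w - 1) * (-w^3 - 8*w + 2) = -2*w^4 + w^3 - 16*w^2 + 12*w - 2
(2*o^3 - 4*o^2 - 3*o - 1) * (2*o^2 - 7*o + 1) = 4*o^5 - 22*o^4 + 24*o^3 + 15*o^2 + 4*o - 1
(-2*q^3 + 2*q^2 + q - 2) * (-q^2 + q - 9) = 2*q^5 - 4*q^4 + 19*q^3 - 15*q^2 - 11*q + 18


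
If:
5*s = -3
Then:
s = -3/5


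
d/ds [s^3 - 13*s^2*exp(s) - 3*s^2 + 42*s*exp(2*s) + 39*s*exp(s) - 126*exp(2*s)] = -13*s^2*exp(s) + 3*s^2 + 84*s*exp(2*s) + 13*s*exp(s) - 6*s - 210*exp(2*s) + 39*exp(s)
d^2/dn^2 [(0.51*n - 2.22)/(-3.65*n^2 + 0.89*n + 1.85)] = ((0.51*n - 2.22)*(7.3*n - 0.89)*(14.6*n - 1.78) + (11.169*n - 17.1138)*(-3.65*n^2 + 0.89*n + 1.85))/(-3.65*n^2 + 0.89*n + 1.85)^3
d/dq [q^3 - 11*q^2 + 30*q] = 3*q^2 - 22*q + 30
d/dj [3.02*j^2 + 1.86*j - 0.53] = 6.04*j + 1.86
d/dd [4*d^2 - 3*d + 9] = 8*d - 3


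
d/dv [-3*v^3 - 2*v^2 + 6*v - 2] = -9*v^2 - 4*v + 6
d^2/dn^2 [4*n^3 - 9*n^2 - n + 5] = 24*n - 18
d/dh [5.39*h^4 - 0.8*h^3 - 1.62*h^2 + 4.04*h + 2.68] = 21.56*h^3 - 2.4*h^2 - 3.24*h + 4.04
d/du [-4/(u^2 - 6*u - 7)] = 8*(u - 3)/(-u^2 + 6*u + 7)^2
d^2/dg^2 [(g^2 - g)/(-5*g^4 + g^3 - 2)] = 2*(-g^5*(g - 1)*(20*g - 3)^2 + g^2*(3*(g - 1)*(10*g - 1) + (2*g - 1)*(20*g - 3))*(5*g^4 - g^3 + 2) - (5*g^4 - g^3 + 2)^2)/(5*g^4 - g^3 + 2)^3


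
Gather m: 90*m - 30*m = 60*m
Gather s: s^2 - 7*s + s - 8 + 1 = s^2 - 6*s - 7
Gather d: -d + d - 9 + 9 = 0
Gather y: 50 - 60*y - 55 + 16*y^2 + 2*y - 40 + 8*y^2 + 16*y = 24*y^2 - 42*y - 45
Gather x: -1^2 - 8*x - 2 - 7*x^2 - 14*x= -7*x^2 - 22*x - 3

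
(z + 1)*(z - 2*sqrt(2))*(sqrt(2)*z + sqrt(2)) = sqrt(2)*z^3 - 4*z^2 + 2*sqrt(2)*z^2 - 8*z + sqrt(2)*z - 4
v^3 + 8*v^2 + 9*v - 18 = (v - 1)*(v + 3)*(v + 6)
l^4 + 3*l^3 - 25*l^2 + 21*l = l*(l - 3)*(l - 1)*(l + 7)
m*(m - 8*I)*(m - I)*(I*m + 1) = I*m^4 + 10*m^3 - 17*I*m^2 - 8*m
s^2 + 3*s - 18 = (s - 3)*(s + 6)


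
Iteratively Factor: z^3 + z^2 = (z + 1)*(z^2) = z*(z + 1)*(z)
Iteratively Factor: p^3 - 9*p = (p)*(p^2 - 9) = p*(p - 3)*(p + 3)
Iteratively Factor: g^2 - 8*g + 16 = (g - 4)*(g - 4)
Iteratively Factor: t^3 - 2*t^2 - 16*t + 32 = (t + 4)*(t^2 - 6*t + 8) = (t - 4)*(t + 4)*(t - 2)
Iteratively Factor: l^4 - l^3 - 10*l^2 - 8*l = (l + 2)*(l^3 - 3*l^2 - 4*l) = (l - 4)*(l + 2)*(l^2 + l) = (l - 4)*(l + 1)*(l + 2)*(l)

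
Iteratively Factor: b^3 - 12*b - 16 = (b + 2)*(b^2 - 2*b - 8) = (b - 4)*(b + 2)*(b + 2)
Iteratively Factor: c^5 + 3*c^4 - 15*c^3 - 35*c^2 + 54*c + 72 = (c + 3)*(c^4 - 15*c^2 + 10*c + 24) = (c + 3)*(c + 4)*(c^3 - 4*c^2 + c + 6) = (c - 2)*(c + 3)*(c + 4)*(c^2 - 2*c - 3) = (c - 2)*(c + 1)*(c + 3)*(c + 4)*(c - 3)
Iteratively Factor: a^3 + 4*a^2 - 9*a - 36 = (a - 3)*(a^2 + 7*a + 12) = (a - 3)*(a + 4)*(a + 3)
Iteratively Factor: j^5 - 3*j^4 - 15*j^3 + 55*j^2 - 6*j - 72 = (j - 3)*(j^4 - 15*j^2 + 10*j + 24) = (j - 3)*(j + 1)*(j^3 - j^2 - 14*j + 24) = (j - 3)^2*(j + 1)*(j^2 + 2*j - 8) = (j - 3)^2*(j + 1)*(j + 4)*(j - 2)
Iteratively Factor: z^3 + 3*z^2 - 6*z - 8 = (z + 1)*(z^2 + 2*z - 8) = (z - 2)*(z + 1)*(z + 4)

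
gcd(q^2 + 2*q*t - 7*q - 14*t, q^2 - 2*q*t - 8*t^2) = q + 2*t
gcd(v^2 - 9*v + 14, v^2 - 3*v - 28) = v - 7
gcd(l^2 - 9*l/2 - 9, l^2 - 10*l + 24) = l - 6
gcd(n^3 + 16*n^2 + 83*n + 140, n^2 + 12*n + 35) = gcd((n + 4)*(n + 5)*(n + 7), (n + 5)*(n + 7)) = n^2 + 12*n + 35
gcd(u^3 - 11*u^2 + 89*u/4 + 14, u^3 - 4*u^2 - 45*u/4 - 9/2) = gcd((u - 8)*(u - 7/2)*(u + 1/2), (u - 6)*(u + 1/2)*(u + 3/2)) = u + 1/2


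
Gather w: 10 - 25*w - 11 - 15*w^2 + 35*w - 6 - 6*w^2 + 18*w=-21*w^2 + 28*w - 7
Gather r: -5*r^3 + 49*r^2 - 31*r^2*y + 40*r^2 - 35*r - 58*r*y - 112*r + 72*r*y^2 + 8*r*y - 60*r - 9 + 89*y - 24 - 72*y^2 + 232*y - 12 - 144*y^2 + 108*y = -5*r^3 + r^2*(89 - 31*y) + r*(72*y^2 - 50*y - 207) - 216*y^2 + 429*y - 45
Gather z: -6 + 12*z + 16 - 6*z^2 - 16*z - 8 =-6*z^2 - 4*z + 2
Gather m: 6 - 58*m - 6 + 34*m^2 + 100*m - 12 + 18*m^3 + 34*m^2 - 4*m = 18*m^3 + 68*m^2 + 38*m - 12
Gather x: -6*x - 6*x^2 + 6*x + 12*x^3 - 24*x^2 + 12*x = 12*x^3 - 30*x^2 + 12*x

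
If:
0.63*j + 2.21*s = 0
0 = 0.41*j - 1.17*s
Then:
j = 0.00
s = 0.00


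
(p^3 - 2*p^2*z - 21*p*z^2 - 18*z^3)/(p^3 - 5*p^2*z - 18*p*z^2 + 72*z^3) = (-p^2 - 4*p*z - 3*z^2)/(-p^2 - p*z + 12*z^2)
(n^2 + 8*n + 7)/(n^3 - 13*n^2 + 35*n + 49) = (n + 7)/(n^2 - 14*n + 49)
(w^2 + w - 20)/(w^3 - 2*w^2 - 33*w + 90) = (w^2 + w - 20)/(w^3 - 2*w^2 - 33*w + 90)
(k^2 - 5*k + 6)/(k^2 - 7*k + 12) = (k - 2)/(k - 4)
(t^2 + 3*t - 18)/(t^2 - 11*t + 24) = (t + 6)/(t - 8)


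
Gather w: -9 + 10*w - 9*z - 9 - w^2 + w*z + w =-w^2 + w*(z + 11) - 9*z - 18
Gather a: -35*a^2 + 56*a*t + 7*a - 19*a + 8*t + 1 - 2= -35*a^2 + a*(56*t - 12) + 8*t - 1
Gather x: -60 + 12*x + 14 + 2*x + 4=14*x - 42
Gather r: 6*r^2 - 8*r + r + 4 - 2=6*r^2 - 7*r + 2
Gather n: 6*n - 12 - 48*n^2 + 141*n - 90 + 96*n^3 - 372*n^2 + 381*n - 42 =96*n^3 - 420*n^2 + 528*n - 144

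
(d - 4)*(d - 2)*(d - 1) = d^3 - 7*d^2 + 14*d - 8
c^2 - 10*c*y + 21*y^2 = (c - 7*y)*(c - 3*y)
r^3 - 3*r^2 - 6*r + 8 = (r - 4)*(r - 1)*(r + 2)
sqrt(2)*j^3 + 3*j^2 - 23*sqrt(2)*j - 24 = (j - 3*sqrt(2))*(j + 4*sqrt(2))*(sqrt(2)*j + 1)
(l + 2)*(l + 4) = l^2 + 6*l + 8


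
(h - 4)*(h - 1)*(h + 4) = h^3 - h^2 - 16*h + 16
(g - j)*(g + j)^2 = g^3 + g^2*j - g*j^2 - j^3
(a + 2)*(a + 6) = a^2 + 8*a + 12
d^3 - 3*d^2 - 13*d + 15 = (d - 5)*(d - 1)*(d + 3)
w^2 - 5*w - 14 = (w - 7)*(w + 2)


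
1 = 1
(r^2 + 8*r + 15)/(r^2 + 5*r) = (r + 3)/r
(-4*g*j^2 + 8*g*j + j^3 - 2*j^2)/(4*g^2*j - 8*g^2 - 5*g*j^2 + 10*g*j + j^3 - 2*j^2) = -j/(g - j)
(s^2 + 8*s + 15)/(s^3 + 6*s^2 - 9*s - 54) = (s + 5)/(s^2 + 3*s - 18)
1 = 1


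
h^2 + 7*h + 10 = (h + 2)*(h + 5)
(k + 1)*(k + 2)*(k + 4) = k^3 + 7*k^2 + 14*k + 8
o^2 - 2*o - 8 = (o - 4)*(o + 2)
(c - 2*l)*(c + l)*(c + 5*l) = c^3 + 4*c^2*l - 7*c*l^2 - 10*l^3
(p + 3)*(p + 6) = p^2 + 9*p + 18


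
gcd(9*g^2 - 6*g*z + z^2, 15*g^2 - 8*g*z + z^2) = -3*g + z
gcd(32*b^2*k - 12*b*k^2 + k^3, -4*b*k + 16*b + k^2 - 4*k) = 4*b - k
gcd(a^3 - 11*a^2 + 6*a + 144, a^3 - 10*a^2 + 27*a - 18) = a - 6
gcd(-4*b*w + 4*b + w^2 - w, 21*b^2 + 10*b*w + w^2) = 1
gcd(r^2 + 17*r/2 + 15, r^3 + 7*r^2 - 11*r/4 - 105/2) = r + 6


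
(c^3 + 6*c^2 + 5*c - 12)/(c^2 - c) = c + 7 + 12/c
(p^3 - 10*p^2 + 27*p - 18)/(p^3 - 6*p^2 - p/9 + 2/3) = 9*(p^2 - 4*p + 3)/(9*p^2 - 1)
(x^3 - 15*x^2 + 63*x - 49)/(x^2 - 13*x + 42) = (x^2 - 8*x + 7)/(x - 6)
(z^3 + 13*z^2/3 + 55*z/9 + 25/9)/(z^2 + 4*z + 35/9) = (3*z^2 + 8*z + 5)/(3*z + 7)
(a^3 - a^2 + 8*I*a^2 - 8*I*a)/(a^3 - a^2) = (a + 8*I)/a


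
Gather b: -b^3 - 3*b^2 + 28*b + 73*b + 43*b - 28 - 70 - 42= -b^3 - 3*b^2 + 144*b - 140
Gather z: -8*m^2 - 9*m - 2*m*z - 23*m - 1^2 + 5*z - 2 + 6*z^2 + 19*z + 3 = -8*m^2 - 32*m + 6*z^2 + z*(24 - 2*m)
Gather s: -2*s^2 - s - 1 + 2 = -2*s^2 - s + 1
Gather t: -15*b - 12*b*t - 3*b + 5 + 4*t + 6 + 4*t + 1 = -18*b + t*(8 - 12*b) + 12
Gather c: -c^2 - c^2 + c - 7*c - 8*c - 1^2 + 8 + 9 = -2*c^2 - 14*c + 16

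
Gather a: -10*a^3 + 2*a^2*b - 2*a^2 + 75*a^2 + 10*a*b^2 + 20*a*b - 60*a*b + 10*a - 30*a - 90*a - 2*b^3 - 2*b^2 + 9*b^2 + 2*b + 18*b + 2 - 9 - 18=-10*a^3 + a^2*(2*b + 73) + a*(10*b^2 - 40*b - 110) - 2*b^3 + 7*b^2 + 20*b - 25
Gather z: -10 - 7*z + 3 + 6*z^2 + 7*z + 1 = 6*z^2 - 6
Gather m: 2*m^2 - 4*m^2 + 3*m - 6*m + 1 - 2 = -2*m^2 - 3*m - 1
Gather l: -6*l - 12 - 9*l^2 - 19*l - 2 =-9*l^2 - 25*l - 14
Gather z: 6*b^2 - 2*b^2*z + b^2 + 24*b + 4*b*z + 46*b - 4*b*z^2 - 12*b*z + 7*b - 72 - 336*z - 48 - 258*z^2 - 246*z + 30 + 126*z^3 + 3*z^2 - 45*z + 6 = 7*b^2 + 77*b + 126*z^3 + z^2*(-4*b - 255) + z*(-2*b^2 - 8*b - 627) - 84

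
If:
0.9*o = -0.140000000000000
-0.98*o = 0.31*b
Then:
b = 0.49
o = -0.16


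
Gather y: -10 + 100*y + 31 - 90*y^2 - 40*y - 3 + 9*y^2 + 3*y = -81*y^2 + 63*y + 18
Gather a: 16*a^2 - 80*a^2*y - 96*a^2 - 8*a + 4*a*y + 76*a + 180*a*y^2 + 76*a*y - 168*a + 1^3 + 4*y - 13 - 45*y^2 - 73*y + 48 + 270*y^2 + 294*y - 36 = a^2*(-80*y - 80) + a*(180*y^2 + 80*y - 100) + 225*y^2 + 225*y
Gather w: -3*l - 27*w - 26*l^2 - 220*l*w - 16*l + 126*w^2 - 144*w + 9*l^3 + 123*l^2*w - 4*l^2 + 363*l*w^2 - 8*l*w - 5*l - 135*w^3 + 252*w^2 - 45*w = 9*l^3 - 30*l^2 - 24*l - 135*w^3 + w^2*(363*l + 378) + w*(123*l^2 - 228*l - 216)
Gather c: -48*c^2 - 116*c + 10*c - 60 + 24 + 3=-48*c^2 - 106*c - 33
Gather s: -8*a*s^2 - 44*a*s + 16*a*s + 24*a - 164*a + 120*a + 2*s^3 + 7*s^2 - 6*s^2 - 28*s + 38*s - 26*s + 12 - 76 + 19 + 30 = -20*a + 2*s^3 + s^2*(1 - 8*a) + s*(-28*a - 16) - 15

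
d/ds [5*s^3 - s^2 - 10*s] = 15*s^2 - 2*s - 10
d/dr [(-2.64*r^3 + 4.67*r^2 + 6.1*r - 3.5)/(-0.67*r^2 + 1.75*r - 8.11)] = (1.7688*r^4 - 9.24*r^3 + 76.4907*r^2 - 80.4374*r - 43.346)/(0.4489*r^4 - 2.345*r^3 + 13.9299*r^2 - 28.385*r + 65.7721)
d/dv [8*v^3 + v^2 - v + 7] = 24*v^2 + 2*v - 1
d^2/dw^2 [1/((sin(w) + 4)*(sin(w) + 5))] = (-4*sin(w)^4 - 27*sin(w)^3 + 5*sin(w)^2 + 234*sin(w) + 122)/((sin(w) + 4)^3*(sin(w) + 5)^3)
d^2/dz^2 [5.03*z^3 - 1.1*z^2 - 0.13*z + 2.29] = 30.18*z - 2.2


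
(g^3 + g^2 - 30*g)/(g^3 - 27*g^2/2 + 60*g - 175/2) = 2*g*(g + 6)/(2*g^2 - 17*g + 35)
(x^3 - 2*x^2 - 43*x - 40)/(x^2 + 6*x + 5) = x - 8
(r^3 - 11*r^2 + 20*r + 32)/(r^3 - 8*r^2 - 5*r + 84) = (r^2 - 7*r - 8)/(r^2 - 4*r - 21)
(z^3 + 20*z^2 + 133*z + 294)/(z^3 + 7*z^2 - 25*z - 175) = (z^2 + 13*z + 42)/(z^2 - 25)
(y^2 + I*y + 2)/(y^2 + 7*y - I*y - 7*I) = (y + 2*I)/(y + 7)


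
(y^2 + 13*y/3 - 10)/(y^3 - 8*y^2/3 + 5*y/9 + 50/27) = 9*(y + 6)/(9*y^2 - 9*y - 10)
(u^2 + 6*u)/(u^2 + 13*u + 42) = u/(u + 7)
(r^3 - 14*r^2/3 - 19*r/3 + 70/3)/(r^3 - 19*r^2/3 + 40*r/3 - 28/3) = (3*r^2 - 8*r - 35)/(3*r^2 - 13*r + 14)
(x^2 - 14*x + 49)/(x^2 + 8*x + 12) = (x^2 - 14*x + 49)/(x^2 + 8*x + 12)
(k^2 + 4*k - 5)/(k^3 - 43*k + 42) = (k + 5)/(k^2 + k - 42)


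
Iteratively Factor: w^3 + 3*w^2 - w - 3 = (w + 1)*(w^2 + 2*w - 3) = (w + 1)*(w + 3)*(w - 1)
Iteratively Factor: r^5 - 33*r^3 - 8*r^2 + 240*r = (r + 4)*(r^4 - 4*r^3 - 17*r^2 + 60*r) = r*(r + 4)*(r^3 - 4*r^2 - 17*r + 60) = r*(r + 4)^2*(r^2 - 8*r + 15) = r*(r - 3)*(r + 4)^2*(r - 5)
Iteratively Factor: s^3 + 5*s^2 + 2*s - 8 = (s + 2)*(s^2 + 3*s - 4) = (s - 1)*(s + 2)*(s + 4)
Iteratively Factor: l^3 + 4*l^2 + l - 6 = (l - 1)*(l^2 + 5*l + 6) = (l - 1)*(l + 3)*(l + 2)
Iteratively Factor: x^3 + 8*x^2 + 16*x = (x + 4)*(x^2 + 4*x) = (x + 4)^2*(x)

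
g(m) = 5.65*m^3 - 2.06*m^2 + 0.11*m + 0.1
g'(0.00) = 0.11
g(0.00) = 0.10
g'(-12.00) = 2490.35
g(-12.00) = -10061.06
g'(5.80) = 546.41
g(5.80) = 1033.82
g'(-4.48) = 358.76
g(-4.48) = -549.76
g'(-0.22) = 1.84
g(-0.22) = -0.08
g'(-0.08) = 0.55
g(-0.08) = 0.08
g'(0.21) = -0.01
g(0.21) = 0.08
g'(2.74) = 116.08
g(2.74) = 101.16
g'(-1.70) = 56.10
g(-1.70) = -33.80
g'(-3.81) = 261.86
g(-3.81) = -342.70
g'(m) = 16.95*m^2 - 4.12*m + 0.11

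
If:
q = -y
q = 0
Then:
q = 0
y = 0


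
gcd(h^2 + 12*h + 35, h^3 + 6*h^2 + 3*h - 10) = h + 5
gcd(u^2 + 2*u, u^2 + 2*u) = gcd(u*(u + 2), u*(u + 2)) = u^2 + 2*u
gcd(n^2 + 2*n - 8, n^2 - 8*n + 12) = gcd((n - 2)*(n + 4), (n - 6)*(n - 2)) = n - 2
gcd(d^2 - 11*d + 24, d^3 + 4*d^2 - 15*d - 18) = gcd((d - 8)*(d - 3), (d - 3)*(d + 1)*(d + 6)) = d - 3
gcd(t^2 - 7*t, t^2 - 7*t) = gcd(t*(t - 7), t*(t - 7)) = t^2 - 7*t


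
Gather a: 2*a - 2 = 2*a - 2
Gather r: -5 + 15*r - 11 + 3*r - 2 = 18*r - 18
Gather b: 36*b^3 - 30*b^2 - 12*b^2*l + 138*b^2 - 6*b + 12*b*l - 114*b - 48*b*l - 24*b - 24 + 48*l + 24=36*b^3 + b^2*(108 - 12*l) + b*(-36*l - 144) + 48*l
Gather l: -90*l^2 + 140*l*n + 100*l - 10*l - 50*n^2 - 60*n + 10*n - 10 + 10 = -90*l^2 + l*(140*n + 90) - 50*n^2 - 50*n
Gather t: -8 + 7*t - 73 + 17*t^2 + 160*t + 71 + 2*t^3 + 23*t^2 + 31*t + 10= 2*t^3 + 40*t^2 + 198*t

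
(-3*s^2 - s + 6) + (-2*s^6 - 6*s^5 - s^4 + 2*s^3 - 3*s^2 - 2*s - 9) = -2*s^6 - 6*s^5 - s^4 + 2*s^3 - 6*s^2 - 3*s - 3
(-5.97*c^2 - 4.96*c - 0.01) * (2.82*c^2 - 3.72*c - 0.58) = -16.8354*c^4 + 8.2212*c^3 + 21.8856*c^2 + 2.914*c + 0.0058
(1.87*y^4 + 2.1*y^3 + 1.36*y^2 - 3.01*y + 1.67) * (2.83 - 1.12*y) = -2.0944*y^5 + 2.9401*y^4 + 4.4198*y^3 + 7.22*y^2 - 10.3887*y + 4.7261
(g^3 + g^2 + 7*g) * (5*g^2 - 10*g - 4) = 5*g^5 - 5*g^4 + 21*g^3 - 74*g^2 - 28*g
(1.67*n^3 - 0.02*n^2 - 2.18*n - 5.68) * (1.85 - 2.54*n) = -4.2418*n^4 + 3.1403*n^3 + 5.5002*n^2 + 10.3942*n - 10.508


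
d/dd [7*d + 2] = 7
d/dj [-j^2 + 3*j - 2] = 3 - 2*j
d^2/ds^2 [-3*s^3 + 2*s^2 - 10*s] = 4 - 18*s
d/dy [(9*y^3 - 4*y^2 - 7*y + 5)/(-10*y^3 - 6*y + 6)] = (-10*y^4 - 62*y^3 + 84*y^2 - 12*y - 3)/(25*y^6 + 30*y^4 - 30*y^3 + 9*y^2 - 18*y + 9)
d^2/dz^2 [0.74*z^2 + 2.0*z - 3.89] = 1.48000000000000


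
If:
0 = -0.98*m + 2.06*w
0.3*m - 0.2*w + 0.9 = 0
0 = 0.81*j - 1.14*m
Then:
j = -6.18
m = -4.39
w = -2.09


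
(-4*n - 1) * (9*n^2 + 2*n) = -36*n^3 - 17*n^2 - 2*n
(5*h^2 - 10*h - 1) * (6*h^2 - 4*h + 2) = 30*h^4 - 80*h^3 + 44*h^2 - 16*h - 2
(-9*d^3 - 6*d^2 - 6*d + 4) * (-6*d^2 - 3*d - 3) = 54*d^5 + 63*d^4 + 81*d^3 + 12*d^2 + 6*d - 12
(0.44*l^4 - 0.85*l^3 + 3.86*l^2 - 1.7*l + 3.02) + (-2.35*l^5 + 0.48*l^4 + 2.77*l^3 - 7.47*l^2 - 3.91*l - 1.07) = -2.35*l^5 + 0.92*l^4 + 1.92*l^3 - 3.61*l^2 - 5.61*l + 1.95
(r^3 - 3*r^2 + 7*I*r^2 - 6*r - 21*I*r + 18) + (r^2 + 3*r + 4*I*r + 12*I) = r^3 - 2*r^2 + 7*I*r^2 - 3*r - 17*I*r + 18 + 12*I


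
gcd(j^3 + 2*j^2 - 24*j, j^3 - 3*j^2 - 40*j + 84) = j + 6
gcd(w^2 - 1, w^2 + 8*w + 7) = w + 1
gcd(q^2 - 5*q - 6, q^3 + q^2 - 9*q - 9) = q + 1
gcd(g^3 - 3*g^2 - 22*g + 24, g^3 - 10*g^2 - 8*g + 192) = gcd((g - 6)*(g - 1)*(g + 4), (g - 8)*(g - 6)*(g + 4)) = g^2 - 2*g - 24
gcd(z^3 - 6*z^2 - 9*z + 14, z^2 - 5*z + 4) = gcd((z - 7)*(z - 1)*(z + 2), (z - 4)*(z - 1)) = z - 1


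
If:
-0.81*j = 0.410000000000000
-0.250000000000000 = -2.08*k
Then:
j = -0.51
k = 0.12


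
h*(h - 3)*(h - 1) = h^3 - 4*h^2 + 3*h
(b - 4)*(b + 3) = b^2 - b - 12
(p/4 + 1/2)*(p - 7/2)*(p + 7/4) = p^3/4 + p^2/16 - 77*p/32 - 49/16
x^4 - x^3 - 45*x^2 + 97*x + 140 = (x - 5)*(x - 4)*(x + 1)*(x + 7)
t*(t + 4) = t^2 + 4*t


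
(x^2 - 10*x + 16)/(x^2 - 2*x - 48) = (x - 2)/(x + 6)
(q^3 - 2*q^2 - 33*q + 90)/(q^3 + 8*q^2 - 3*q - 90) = (q - 5)/(q + 5)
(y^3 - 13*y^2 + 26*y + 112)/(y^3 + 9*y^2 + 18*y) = (y^3 - 13*y^2 + 26*y + 112)/(y*(y^2 + 9*y + 18))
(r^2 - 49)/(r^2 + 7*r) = (r - 7)/r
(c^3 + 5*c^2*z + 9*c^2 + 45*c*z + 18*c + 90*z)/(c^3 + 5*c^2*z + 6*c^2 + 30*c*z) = (c + 3)/c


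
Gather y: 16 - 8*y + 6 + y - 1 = 21 - 7*y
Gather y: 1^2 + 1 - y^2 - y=-y^2 - y + 2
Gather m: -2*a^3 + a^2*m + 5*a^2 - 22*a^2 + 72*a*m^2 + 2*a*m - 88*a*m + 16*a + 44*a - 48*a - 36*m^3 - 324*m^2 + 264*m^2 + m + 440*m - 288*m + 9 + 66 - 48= -2*a^3 - 17*a^2 + 12*a - 36*m^3 + m^2*(72*a - 60) + m*(a^2 - 86*a + 153) + 27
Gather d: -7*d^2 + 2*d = -7*d^2 + 2*d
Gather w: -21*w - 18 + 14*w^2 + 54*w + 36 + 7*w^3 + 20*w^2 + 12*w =7*w^3 + 34*w^2 + 45*w + 18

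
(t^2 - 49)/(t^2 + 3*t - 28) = (t - 7)/(t - 4)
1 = 1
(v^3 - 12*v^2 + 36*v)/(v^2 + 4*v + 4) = v*(v^2 - 12*v + 36)/(v^2 + 4*v + 4)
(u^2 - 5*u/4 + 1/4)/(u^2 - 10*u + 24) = (4*u^2 - 5*u + 1)/(4*(u^2 - 10*u + 24))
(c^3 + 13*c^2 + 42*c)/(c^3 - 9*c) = (c^2 + 13*c + 42)/(c^2 - 9)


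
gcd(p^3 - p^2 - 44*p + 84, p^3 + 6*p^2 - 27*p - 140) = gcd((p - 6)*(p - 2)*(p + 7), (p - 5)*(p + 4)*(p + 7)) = p + 7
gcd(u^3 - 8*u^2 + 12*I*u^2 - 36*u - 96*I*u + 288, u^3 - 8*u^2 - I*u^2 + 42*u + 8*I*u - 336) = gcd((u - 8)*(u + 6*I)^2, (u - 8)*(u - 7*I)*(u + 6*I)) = u^2 + u*(-8 + 6*I) - 48*I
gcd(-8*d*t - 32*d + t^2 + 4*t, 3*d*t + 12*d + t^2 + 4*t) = t + 4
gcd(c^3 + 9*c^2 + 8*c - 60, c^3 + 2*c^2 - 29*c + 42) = c - 2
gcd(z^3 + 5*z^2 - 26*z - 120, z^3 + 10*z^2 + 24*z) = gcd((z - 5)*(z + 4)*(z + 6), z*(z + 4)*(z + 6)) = z^2 + 10*z + 24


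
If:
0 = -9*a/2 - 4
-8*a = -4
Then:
No Solution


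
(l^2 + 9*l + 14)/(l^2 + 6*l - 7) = (l + 2)/(l - 1)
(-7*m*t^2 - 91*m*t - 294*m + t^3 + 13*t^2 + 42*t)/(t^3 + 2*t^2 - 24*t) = (-7*m*t - 49*m + t^2 + 7*t)/(t*(t - 4))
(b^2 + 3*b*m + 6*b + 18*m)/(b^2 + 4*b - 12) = (b + 3*m)/(b - 2)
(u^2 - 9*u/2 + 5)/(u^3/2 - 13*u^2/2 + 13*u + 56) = (2*u^2 - 9*u + 10)/(u^3 - 13*u^2 + 26*u + 112)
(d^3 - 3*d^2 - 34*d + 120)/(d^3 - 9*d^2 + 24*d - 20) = (d^2 + 2*d - 24)/(d^2 - 4*d + 4)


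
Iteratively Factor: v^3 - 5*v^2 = (v)*(v^2 - 5*v) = v^2*(v - 5)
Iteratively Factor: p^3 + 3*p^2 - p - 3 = (p + 1)*(p^2 + 2*p - 3) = (p + 1)*(p + 3)*(p - 1)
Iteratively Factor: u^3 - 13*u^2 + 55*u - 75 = (u - 3)*(u^2 - 10*u + 25) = (u - 5)*(u - 3)*(u - 5)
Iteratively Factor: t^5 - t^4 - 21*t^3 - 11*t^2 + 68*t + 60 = (t + 2)*(t^4 - 3*t^3 - 15*t^2 + 19*t + 30) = (t - 2)*(t + 2)*(t^3 - t^2 - 17*t - 15) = (t - 2)*(t + 2)*(t + 3)*(t^2 - 4*t - 5) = (t - 5)*(t - 2)*(t + 2)*(t + 3)*(t + 1)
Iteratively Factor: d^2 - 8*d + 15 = (d - 3)*(d - 5)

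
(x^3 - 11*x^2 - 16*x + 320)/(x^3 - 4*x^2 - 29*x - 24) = (x^2 - 3*x - 40)/(x^2 + 4*x + 3)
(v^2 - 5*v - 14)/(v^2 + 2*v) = (v - 7)/v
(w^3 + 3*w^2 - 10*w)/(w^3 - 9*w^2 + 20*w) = (w^2 + 3*w - 10)/(w^2 - 9*w + 20)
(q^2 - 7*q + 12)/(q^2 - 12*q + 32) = (q - 3)/(q - 8)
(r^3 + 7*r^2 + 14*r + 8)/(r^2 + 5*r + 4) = r + 2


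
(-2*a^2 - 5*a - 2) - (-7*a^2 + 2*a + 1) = 5*a^2 - 7*a - 3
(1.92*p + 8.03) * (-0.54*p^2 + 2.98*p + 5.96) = -1.0368*p^3 + 1.3854*p^2 + 35.3726*p + 47.8588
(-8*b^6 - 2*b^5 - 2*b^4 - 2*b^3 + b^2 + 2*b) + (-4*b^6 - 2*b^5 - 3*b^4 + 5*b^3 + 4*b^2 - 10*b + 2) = -12*b^6 - 4*b^5 - 5*b^4 + 3*b^3 + 5*b^2 - 8*b + 2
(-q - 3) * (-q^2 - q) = q^3 + 4*q^2 + 3*q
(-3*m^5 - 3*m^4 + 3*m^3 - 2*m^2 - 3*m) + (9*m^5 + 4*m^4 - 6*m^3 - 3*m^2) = 6*m^5 + m^4 - 3*m^3 - 5*m^2 - 3*m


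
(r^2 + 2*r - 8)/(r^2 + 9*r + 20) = (r - 2)/(r + 5)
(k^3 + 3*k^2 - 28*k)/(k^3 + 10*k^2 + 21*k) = (k - 4)/(k + 3)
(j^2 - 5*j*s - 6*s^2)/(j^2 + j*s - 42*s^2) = (j + s)/(j + 7*s)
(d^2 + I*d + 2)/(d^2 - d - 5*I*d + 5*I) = (d^2 + I*d + 2)/(d^2 - d - 5*I*d + 5*I)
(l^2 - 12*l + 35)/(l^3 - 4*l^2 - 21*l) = (l - 5)/(l*(l + 3))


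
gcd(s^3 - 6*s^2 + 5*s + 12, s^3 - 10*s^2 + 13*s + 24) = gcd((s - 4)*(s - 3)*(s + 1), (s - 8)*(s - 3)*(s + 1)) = s^2 - 2*s - 3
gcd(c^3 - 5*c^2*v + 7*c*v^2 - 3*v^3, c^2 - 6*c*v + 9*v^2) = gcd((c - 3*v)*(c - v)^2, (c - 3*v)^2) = -c + 3*v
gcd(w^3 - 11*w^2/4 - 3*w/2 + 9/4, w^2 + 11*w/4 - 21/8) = w - 3/4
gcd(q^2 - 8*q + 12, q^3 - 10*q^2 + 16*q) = q - 2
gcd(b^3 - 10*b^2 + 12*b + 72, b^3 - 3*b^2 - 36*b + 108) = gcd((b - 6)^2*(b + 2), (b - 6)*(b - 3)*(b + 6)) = b - 6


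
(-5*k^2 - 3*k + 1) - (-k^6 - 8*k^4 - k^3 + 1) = k^6 + 8*k^4 + k^3 - 5*k^2 - 3*k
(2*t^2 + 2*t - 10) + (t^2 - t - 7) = 3*t^2 + t - 17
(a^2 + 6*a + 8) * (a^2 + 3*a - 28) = a^4 + 9*a^3 - 2*a^2 - 144*a - 224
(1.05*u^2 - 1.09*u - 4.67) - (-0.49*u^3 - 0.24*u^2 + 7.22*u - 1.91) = 0.49*u^3 + 1.29*u^2 - 8.31*u - 2.76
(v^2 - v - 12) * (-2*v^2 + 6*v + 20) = -2*v^4 + 8*v^3 + 38*v^2 - 92*v - 240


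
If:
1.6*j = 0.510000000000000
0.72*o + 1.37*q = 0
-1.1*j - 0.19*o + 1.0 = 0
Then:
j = 0.32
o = 3.42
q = -1.80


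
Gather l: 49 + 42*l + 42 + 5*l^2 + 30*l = 5*l^2 + 72*l + 91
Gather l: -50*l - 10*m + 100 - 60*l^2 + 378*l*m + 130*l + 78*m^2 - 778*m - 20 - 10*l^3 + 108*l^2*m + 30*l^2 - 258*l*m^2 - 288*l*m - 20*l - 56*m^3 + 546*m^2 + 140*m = -10*l^3 + l^2*(108*m - 30) + l*(-258*m^2 + 90*m + 60) - 56*m^3 + 624*m^2 - 648*m + 80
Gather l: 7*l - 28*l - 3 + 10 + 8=15 - 21*l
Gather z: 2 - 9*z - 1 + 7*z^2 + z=7*z^2 - 8*z + 1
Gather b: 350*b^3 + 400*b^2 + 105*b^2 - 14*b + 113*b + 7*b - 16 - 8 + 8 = 350*b^3 + 505*b^2 + 106*b - 16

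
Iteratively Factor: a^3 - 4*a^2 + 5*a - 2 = (a - 2)*(a^2 - 2*a + 1) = (a - 2)*(a - 1)*(a - 1)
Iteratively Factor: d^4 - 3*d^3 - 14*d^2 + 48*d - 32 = (d - 4)*(d^3 + d^2 - 10*d + 8) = (d - 4)*(d + 4)*(d^2 - 3*d + 2) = (d - 4)*(d - 2)*(d + 4)*(d - 1)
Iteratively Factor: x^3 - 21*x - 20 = (x + 4)*(x^2 - 4*x - 5) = (x + 1)*(x + 4)*(x - 5)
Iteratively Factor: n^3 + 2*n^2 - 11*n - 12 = (n - 3)*(n^2 + 5*n + 4) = (n - 3)*(n + 4)*(n + 1)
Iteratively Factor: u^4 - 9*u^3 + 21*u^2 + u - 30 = (u - 2)*(u^3 - 7*u^2 + 7*u + 15) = (u - 5)*(u - 2)*(u^2 - 2*u - 3) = (u - 5)*(u - 3)*(u - 2)*(u + 1)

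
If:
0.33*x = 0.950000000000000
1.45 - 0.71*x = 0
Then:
No Solution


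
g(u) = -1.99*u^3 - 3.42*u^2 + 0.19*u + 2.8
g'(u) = -5.97*u^2 - 6.84*u + 0.19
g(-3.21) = 32.77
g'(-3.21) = -39.37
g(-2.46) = 11.26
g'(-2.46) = -19.11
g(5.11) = -351.06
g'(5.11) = -190.65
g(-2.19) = 6.88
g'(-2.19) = -13.46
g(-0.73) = 1.61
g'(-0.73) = 2.00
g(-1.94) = 4.09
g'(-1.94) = -9.01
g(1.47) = -10.63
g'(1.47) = -22.77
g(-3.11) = 28.99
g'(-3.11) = -36.28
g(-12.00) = 2946.76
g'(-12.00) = -777.41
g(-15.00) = 5946.70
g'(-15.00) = -1240.46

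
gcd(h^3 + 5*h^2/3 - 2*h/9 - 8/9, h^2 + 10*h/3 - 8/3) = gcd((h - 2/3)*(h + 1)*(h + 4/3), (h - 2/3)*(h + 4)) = h - 2/3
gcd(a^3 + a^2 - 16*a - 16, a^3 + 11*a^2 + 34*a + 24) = a^2 + 5*a + 4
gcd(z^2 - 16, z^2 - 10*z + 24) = z - 4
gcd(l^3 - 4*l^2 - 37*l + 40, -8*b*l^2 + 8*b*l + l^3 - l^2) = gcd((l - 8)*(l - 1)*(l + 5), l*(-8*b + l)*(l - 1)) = l - 1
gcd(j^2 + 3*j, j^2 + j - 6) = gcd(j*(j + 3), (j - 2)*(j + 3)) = j + 3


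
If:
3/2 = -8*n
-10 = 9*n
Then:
No Solution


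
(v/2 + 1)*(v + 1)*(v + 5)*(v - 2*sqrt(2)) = v^4/2 - sqrt(2)*v^3 + 4*v^3 - 8*sqrt(2)*v^2 + 17*v^2/2 - 17*sqrt(2)*v + 5*v - 10*sqrt(2)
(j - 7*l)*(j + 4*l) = j^2 - 3*j*l - 28*l^2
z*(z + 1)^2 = z^3 + 2*z^2 + z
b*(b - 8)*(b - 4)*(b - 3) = b^4 - 15*b^3 + 68*b^2 - 96*b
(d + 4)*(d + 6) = d^2 + 10*d + 24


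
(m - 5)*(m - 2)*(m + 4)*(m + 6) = m^4 + 3*m^3 - 36*m^2 - 68*m + 240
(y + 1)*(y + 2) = y^2 + 3*y + 2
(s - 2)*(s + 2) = s^2 - 4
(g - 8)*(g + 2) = g^2 - 6*g - 16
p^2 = p^2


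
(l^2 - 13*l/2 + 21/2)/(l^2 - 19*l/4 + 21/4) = 2*(2*l - 7)/(4*l - 7)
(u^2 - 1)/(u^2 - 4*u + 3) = (u + 1)/(u - 3)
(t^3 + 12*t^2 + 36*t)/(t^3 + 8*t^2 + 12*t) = (t + 6)/(t + 2)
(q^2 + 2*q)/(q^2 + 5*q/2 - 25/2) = 2*q*(q + 2)/(2*q^2 + 5*q - 25)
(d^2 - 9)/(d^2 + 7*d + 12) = (d - 3)/(d + 4)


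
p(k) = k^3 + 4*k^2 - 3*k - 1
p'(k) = 3*k^2 + 8*k - 3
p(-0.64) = 2.30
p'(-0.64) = -6.89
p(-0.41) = 0.83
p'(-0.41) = -5.78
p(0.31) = -1.52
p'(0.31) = -0.23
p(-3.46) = 15.84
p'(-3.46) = 5.23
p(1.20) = 2.89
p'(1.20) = 10.92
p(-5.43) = -26.87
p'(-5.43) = 42.01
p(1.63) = 9.07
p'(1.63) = 18.01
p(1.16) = 2.46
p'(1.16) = 10.32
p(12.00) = 2267.00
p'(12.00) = 525.00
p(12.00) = 2267.00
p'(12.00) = 525.00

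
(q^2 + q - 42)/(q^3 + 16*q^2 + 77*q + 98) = (q - 6)/(q^2 + 9*q + 14)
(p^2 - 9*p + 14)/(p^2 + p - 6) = (p - 7)/(p + 3)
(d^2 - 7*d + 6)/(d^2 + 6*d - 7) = (d - 6)/(d + 7)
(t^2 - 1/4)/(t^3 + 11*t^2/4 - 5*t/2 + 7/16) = 4*(2*t + 1)/(8*t^2 + 26*t - 7)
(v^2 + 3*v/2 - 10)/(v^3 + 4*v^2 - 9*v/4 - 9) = 2*(2*v - 5)/(4*v^2 - 9)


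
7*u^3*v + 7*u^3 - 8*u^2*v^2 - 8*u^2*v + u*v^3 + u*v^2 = (-7*u + v)*(-u + v)*(u*v + u)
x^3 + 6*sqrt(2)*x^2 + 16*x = x*(x + 2*sqrt(2))*(x + 4*sqrt(2))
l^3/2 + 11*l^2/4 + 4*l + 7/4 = (l/2 + 1/2)*(l + 1)*(l + 7/2)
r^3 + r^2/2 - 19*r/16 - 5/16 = (r - 1)*(r + 1/4)*(r + 5/4)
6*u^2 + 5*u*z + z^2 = (2*u + z)*(3*u + z)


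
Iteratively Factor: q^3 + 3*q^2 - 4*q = (q - 1)*(q^2 + 4*q) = q*(q - 1)*(q + 4)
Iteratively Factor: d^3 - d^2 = (d)*(d^2 - d) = d^2*(d - 1)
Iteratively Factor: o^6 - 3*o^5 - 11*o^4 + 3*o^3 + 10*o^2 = (o - 1)*(o^5 - 2*o^4 - 13*o^3 - 10*o^2) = (o - 5)*(o - 1)*(o^4 + 3*o^3 + 2*o^2) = o*(o - 5)*(o - 1)*(o^3 + 3*o^2 + 2*o) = o*(o - 5)*(o - 1)*(o + 2)*(o^2 + o) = o^2*(o - 5)*(o - 1)*(o + 2)*(o + 1)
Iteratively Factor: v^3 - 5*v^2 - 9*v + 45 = (v - 3)*(v^2 - 2*v - 15) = (v - 3)*(v + 3)*(v - 5)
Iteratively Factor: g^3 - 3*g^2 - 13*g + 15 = (g + 3)*(g^2 - 6*g + 5) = (g - 5)*(g + 3)*(g - 1)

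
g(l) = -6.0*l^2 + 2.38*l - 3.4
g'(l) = 2.38 - 12.0*l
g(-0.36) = -5.03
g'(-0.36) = 6.70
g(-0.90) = -10.40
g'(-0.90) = 13.18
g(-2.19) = -37.39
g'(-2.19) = 28.66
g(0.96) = -6.64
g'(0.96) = -9.14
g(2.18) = -26.73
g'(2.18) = -23.78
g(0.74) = -4.92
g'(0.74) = -6.50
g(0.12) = -3.20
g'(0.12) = 0.94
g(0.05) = -3.30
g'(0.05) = 1.78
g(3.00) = -50.26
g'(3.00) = -33.62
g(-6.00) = -233.68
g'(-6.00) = 74.38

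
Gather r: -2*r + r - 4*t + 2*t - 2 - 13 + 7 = -r - 2*t - 8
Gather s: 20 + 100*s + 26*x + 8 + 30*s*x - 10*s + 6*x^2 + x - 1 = s*(30*x + 90) + 6*x^2 + 27*x + 27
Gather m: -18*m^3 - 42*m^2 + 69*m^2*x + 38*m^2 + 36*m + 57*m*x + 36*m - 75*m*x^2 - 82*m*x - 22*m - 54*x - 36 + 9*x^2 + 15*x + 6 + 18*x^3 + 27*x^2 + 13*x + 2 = -18*m^3 + m^2*(69*x - 4) + m*(-75*x^2 - 25*x + 50) + 18*x^3 + 36*x^2 - 26*x - 28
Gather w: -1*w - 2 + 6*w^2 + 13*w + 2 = 6*w^2 + 12*w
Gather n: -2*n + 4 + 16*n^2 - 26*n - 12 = 16*n^2 - 28*n - 8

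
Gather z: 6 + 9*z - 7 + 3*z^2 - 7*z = 3*z^2 + 2*z - 1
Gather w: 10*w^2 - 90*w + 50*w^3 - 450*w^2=50*w^3 - 440*w^2 - 90*w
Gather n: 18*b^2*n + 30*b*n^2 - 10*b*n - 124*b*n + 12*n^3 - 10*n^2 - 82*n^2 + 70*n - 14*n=12*n^3 + n^2*(30*b - 92) + n*(18*b^2 - 134*b + 56)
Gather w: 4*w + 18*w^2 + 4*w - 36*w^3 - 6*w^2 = -36*w^3 + 12*w^2 + 8*w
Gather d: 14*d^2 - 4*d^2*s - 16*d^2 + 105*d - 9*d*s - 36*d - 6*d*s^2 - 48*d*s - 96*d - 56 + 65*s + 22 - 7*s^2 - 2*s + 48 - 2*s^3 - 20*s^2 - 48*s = d^2*(-4*s - 2) + d*(-6*s^2 - 57*s - 27) - 2*s^3 - 27*s^2 + 15*s + 14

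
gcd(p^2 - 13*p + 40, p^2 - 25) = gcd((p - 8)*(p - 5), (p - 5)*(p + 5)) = p - 5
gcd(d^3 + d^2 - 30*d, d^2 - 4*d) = d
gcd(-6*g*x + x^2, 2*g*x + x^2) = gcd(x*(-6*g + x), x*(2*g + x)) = x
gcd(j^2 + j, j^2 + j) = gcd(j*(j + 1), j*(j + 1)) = j^2 + j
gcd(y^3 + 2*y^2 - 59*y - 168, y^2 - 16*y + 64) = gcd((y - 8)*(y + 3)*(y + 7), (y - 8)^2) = y - 8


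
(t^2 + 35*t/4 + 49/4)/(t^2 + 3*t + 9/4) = (4*t^2 + 35*t + 49)/(4*t^2 + 12*t + 9)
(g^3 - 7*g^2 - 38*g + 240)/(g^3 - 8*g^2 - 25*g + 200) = (g + 6)/(g + 5)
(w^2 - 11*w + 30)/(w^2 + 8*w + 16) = (w^2 - 11*w + 30)/(w^2 + 8*w + 16)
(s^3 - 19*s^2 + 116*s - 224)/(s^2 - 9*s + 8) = (s^2 - 11*s + 28)/(s - 1)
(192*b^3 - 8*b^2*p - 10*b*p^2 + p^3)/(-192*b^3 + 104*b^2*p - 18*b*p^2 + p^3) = (4*b + p)/(-4*b + p)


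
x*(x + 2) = x^2 + 2*x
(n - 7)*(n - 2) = n^2 - 9*n + 14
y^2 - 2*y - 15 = (y - 5)*(y + 3)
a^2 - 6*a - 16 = (a - 8)*(a + 2)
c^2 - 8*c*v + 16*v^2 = (c - 4*v)^2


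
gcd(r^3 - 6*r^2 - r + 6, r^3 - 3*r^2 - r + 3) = r^2 - 1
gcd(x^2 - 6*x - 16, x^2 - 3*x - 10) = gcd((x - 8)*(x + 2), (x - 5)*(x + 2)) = x + 2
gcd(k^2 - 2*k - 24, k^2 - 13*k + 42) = k - 6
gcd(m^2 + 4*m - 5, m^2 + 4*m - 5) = m^2 + 4*m - 5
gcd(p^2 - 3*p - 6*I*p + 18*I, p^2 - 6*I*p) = p - 6*I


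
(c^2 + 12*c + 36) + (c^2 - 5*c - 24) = 2*c^2 + 7*c + 12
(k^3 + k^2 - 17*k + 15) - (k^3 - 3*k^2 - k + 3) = 4*k^2 - 16*k + 12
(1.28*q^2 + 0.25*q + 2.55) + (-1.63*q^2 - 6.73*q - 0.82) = -0.35*q^2 - 6.48*q + 1.73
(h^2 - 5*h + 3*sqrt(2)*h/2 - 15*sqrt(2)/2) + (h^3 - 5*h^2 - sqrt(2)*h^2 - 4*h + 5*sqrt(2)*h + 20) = h^3 - 4*h^2 - sqrt(2)*h^2 - 9*h + 13*sqrt(2)*h/2 - 15*sqrt(2)/2 + 20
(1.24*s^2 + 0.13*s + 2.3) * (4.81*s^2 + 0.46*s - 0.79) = 5.9644*s^4 + 1.1957*s^3 + 10.1432*s^2 + 0.9553*s - 1.817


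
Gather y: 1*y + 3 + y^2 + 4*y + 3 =y^2 + 5*y + 6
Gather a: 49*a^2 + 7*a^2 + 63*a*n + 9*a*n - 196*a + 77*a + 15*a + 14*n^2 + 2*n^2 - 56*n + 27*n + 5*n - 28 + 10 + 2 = 56*a^2 + a*(72*n - 104) + 16*n^2 - 24*n - 16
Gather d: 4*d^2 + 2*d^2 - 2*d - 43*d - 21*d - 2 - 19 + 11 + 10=6*d^2 - 66*d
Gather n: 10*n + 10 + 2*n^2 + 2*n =2*n^2 + 12*n + 10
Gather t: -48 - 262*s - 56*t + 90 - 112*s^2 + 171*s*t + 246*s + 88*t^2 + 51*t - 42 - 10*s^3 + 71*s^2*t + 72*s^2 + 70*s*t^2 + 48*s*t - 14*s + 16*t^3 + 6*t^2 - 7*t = -10*s^3 - 40*s^2 - 30*s + 16*t^3 + t^2*(70*s + 94) + t*(71*s^2 + 219*s - 12)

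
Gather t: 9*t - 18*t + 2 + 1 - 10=-9*t - 7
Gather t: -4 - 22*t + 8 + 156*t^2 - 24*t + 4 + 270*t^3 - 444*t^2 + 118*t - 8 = 270*t^3 - 288*t^2 + 72*t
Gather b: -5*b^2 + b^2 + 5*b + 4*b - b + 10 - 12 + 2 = -4*b^2 + 8*b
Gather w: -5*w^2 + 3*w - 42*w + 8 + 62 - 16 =-5*w^2 - 39*w + 54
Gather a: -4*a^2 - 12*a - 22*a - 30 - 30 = -4*a^2 - 34*a - 60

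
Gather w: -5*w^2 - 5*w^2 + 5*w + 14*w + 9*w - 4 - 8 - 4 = -10*w^2 + 28*w - 16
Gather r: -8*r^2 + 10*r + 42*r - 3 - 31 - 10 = -8*r^2 + 52*r - 44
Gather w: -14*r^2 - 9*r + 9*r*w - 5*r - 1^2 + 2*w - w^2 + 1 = -14*r^2 - 14*r - w^2 + w*(9*r + 2)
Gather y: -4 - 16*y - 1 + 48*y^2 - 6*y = 48*y^2 - 22*y - 5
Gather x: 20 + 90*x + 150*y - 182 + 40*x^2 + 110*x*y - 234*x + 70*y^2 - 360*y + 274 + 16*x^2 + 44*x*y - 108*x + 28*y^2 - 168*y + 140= 56*x^2 + x*(154*y - 252) + 98*y^2 - 378*y + 252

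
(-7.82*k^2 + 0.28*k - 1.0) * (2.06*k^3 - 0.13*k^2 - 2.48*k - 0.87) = -16.1092*k^5 + 1.5934*k^4 + 17.2972*k^3 + 6.239*k^2 + 2.2364*k + 0.87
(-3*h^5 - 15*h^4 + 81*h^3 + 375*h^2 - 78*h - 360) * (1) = -3*h^5 - 15*h^4 + 81*h^3 + 375*h^2 - 78*h - 360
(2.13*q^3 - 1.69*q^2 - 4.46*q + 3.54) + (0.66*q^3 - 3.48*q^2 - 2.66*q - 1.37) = 2.79*q^3 - 5.17*q^2 - 7.12*q + 2.17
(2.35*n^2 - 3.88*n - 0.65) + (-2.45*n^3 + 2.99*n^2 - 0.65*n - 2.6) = -2.45*n^3 + 5.34*n^2 - 4.53*n - 3.25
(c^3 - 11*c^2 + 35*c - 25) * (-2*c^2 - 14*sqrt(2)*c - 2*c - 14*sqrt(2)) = -2*c^5 - 14*sqrt(2)*c^4 + 20*c^4 - 48*c^3 + 140*sqrt(2)*c^3 - 336*sqrt(2)*c^2 - 20*c^2 - 140*sqrt(2)*c + 50*c + 350*sqrt(2)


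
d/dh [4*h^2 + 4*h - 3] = 8*h + 4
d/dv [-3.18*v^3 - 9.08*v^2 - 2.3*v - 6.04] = -9.54*v^2 - 18.16*v - 2.3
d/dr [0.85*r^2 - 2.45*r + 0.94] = 1.7*r - 2.45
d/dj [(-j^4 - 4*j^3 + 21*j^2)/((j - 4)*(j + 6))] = 2*j*(-j^4 - 5*j^3 + 40*j^2 + 165*j - 504)/(j^4 + 4*j^3 - 44*j^2 - 96*j + 576)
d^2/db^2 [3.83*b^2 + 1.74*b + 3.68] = 7.66000000000000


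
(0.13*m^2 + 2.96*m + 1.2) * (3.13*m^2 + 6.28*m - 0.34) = 0.4069*m^4 + 10.0812*m^3 + 22.3006*m^2 + 6.5296*m - 0.408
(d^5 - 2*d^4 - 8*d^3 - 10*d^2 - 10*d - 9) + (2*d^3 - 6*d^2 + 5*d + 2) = d^5 - 2*d^4 - 6*d^3 - 16*d^2 - 5*d - 7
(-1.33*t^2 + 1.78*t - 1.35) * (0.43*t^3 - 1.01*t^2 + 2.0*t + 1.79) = -0.5719*t^5 + 2.1087*t^4 - 5.0383*t^3 + 2.5428*t^2 + 0.4862*t - 2.4165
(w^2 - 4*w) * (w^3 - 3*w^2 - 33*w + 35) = w^5 - 7*w^4 - 21*w^3 + 167*w^2 - 140*w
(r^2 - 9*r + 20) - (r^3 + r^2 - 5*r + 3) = -r^3 - 4*r + 17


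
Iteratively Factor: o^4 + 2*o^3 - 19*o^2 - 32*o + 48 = (o - 4)*(o^3 + 6*o^2 + 5*o - 12) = (o - 4)*(o + 3)*(o^2 + 3*o - 4) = (o - 4)*(o - 1)*(o + 3)*(o + 4)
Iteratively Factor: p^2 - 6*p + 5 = (p - 1)*(p - 5)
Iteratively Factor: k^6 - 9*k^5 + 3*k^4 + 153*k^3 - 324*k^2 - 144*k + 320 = (k - 5)*(k^5 - 4*k^4 - 17*k^3 + 68*k^2 + 16*k - 64) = (k - 5)*(k - 4)*(k^4 - 17*k^2 + 16) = (k - 5)*(k - 4)*(k - 1)*(k^3 + k^2 - 16*k - 16) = (k - 5)*(k - 4)^2*(k - 1)*(k^2 + 5*k + 4) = (k - 5)*(k - 4)^2*(k - 1)*(k + 4)*(k + 1)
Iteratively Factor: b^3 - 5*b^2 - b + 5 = (b - 1)*(b^2 - 4*b - 5) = (b - 1)*(b + 1)*(b - 5)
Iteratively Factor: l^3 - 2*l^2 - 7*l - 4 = (l - 4)*(l^2 + 2*l + 1) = (l - 4)*(l + 1)*(l + 1)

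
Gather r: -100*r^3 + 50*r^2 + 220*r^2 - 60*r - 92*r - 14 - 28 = -100*r^3 + 270*r^2 - 152*r - 42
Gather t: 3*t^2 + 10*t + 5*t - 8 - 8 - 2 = 3*t^2 + 15*t - 18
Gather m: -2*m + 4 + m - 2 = 2 - m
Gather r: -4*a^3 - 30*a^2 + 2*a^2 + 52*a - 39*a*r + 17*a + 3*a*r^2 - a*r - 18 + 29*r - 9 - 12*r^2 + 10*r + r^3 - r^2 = -4*a^3 - 28*a^2 + 69*a + r^3 + r^2*(3*a - 13) + r*(39 - 40*a) - 27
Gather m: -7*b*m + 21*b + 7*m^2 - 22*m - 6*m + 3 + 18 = 21*b + 7*m^2 + m*(-7*b - 28) + 21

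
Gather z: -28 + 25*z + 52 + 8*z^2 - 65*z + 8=8*z^2 - 40*z + 32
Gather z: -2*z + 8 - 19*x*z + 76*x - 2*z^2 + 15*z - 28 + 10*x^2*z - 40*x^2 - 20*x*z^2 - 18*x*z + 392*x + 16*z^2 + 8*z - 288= -40*x^2 + 468*x + z^2*(14 - 20*x) + z*(10*x^2 - 37*x + 21) - 308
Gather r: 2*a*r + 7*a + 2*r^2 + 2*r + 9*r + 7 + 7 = 7*a + 2*r^2 + r*(2*a + 11) + 14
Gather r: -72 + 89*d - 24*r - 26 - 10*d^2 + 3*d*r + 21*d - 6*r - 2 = -10*d^2 + 110*d + r*(3*d - 30) - 100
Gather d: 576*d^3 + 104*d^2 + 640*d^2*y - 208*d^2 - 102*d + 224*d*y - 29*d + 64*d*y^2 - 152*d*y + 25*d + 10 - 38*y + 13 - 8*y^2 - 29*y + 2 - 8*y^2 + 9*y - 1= 576*d^3 + d^2*(640*y - 104) + d*(64*y^2 + 72*y - 106) - 16*y^2 - 58*y + 24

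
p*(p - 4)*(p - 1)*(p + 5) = p^4 - 21*p^2 + 20*p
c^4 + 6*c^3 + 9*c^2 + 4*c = c*(c + 1)^2*(c + 4)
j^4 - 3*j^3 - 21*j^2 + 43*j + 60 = (j - 5)*(j - 3)*(j + 1)*(j + 4)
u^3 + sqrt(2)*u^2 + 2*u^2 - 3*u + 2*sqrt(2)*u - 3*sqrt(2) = (u - 1)*(u + 3)*(u + sqrt(2))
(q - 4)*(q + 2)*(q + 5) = q^3 + 3*q^2 - 18*q - 40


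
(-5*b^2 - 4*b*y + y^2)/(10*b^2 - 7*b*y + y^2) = (b + y)/(-2*b + y)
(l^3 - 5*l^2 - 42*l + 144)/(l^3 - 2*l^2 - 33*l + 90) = (l - 8)/(l - 5)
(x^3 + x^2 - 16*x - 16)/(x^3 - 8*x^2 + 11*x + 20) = (x + 4)/(x - 5)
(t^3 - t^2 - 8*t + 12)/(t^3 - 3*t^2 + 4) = (t + 3)/(t + 1)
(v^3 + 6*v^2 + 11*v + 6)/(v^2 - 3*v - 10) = (v^2 + 4*v + 3)/(v - 5)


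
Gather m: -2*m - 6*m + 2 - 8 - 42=-8*m - 48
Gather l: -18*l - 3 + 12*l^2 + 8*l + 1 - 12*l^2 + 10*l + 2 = 0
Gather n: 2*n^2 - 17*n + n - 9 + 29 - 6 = 2*n^2 - 16*n + 14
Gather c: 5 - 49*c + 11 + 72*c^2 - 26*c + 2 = 72*c^2 - 75*c + 18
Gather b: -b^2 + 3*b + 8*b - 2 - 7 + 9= -b^2 + 11*b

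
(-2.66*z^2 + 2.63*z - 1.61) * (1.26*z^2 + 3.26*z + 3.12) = -3.3516*z^4 - 5.3578*z^3 - 1.754*z^2 + 2.957*z - 5.0232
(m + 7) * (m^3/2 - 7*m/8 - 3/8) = m^4/2 + 7*m^3/2 - 7*m^2/8 - 13*m/2 - 21/8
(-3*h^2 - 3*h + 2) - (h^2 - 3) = -4*h^2 - 3*h + 5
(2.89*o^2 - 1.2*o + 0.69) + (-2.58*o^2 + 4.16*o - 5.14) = 0.31*o^2 + 2.96*o - 4.45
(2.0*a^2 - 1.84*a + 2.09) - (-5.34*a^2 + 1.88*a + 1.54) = 7.34*a^2 - 3.72*a + 0.55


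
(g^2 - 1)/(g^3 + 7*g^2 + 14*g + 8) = (g - 1)/(g^2 + 6*g + 8)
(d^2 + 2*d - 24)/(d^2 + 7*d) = (d^2 + 2*d - 24)/(d*(d + 7))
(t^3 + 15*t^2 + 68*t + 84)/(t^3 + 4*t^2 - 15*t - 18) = (t^2 + 9*t + 14)/(t^2 - 2*t - 3)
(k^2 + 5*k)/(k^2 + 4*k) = (k + 5)/(k + 4)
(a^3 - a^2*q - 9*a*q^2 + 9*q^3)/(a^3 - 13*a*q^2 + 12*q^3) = (a + 3*q)/(a + 4*q)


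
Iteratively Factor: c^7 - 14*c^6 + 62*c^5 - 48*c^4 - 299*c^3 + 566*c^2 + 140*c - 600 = (c - 2)*(c^6 - 12*c^5 + 38*c^4 + 28*c^3 - 243*c^2 + 80*c + 300) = (c - 2)*(c + 2)*(c^5 - 14*c^4 + 66*c^3 - 104*c^2 - 35*c + 150) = (c - 2)^2*(c + 2)*(c^4 - 12*c^3 + 42*c^2 - 20*c - 75) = (c - 2)^2*(c + 1)*(c + 2)*(c^3 - 13*c^2 + 55*c - 75) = (c - 5)*(c - 2)^2*(c + 1)*(c + 2)*(c^2 - 8*c + 15) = (c - 5)^2*(c - 2)^2*(c + 1)*(c + 2)*(c - 3)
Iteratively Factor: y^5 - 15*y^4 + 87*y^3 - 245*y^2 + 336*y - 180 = (y - 5)*(y^4 - 10*y^3 + 37*y^2 - 60*y + 36) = (y - 5)*(y - 3)*(y^3 - 7*y^2 + 16*y - 12) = (y - 5)*(y - 3)*(y - 2)*(y^2 - 5*y + 6) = (y - 5)*(y - 3)^2*(y - 2)*(y - 2)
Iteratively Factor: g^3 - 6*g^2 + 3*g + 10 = (g - 2)*(g^2 - 4*g - 5) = (g - 2)*(g + 1)*(g - 5)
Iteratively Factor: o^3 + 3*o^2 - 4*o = (o - 1)*(o^2 + 4*o) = (o - 1)*(o + 4)*(o)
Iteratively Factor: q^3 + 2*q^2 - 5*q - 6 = (q + 3)*(q^2 - q - 2) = (q - 2)*(q + 3)*(q + 1)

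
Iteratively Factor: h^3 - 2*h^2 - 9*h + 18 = (h + 3)*(h^2 - 5*h + 6) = (h - 3)*(h + 3)*(h - 2)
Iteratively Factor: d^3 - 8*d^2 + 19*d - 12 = (d - 1)*(d^2 - 7*d + 12) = (d - 3)*(d - 1)*(d - 4)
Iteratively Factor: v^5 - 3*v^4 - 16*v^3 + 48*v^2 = (v + 4)*(v^4 - 7*v^3 + 12*v^2) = v*(v + 4)*(v^3 - 7*v^2 + 12*v) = v^2*(v + 4)*(v^2 - 7*v + 12) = v^2*(v - 3)*(v + 4)*(v - 4)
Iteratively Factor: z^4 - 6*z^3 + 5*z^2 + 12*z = (z + 1)*(z^3 - 7*z^2 + 12*z) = (z - 3)*(z + 1)*(z^2 - 4*z) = z*(z - 3)*(z + 1)*(z - 4)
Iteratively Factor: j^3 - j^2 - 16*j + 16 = (j - 1)*(j^2 - 16) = (j - 4)*(j - 1)*(j + 4)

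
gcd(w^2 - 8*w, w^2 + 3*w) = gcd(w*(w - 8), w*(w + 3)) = w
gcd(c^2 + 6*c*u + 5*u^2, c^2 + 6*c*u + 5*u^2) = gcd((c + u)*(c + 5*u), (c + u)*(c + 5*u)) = c^2 + 6*c*u + 5*u^2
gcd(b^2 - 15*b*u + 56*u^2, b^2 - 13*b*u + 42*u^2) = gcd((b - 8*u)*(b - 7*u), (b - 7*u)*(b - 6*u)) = -b + 7*u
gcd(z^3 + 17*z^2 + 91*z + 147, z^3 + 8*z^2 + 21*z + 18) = z + 3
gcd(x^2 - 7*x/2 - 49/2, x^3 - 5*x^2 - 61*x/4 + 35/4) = x - 7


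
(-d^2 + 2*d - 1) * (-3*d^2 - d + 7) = 3*d^4 - 5*d^3 - 6*d^2 + 15*d - 7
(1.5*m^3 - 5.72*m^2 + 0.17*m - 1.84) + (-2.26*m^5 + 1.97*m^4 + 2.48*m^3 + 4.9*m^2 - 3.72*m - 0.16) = -2.26*m^5 + 1.97*m^4 + 3.98*m^3 - 0.819999999999999*m^2 - 3.55*m - 2.0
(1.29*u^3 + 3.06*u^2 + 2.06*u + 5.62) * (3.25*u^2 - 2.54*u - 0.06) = 4.1925*u^5 + 6.6684*u^4 - 1.1548*u^3 + 12.849*u^2 - 14.3984*u - 0.3372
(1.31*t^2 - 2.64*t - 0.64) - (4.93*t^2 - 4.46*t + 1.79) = -3.62*t^2 + 1.82*t - 2.43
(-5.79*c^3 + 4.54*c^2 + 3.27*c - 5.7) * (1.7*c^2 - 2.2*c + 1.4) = -9.843*c^5 + 20.456*c^4 - 12.535*c^3 - 10.528*c^2 + 17.118*c - 7.98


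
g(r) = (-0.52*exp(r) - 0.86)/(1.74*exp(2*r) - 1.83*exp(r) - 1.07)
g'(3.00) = 0.02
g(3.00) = -0.02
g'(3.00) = 0.02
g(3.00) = -0.02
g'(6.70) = 0.00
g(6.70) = -0.00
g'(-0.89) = 0.06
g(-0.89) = 0.70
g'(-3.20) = -0.03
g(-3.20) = 0.77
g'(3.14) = 0.02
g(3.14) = -0.01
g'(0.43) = 168.13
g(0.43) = -7.26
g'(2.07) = 0.07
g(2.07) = -0.05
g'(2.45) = 0.04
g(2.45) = -0.03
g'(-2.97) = -0.03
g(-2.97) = 0.76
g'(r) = (-0.52*exp(r) - 0.86)*(-3.48*exp(2*r) + 1.83*exp(r))/(1.74*exp(2*r) - 1.83*exp(r) - 1.07)^2 - 0.52*exp(r)/(1.74*exp(2*r) - 1.83*exp(r) - 1.07) = (0.9048*exp(2*r) + 2.9928*exp(r) - 1.0174)*exp(r)/(3.0276*exp(4*r) - 6.3684*exp(3*r) - 0.3747*exp(2*r) + 3.9162*exp(r) + 1.1449)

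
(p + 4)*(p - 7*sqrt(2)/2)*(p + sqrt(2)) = p^3 - 5*sqrt(2)*p^2/2 + 4*p^2 - 10*sqrt(2)*p - 7*p - 28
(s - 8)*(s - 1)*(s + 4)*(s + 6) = s^4 + s^3 - 58*s^2 - 136*s + 192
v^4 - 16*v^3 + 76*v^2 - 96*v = v*(v - 8)*(v - 6)*(v - 2)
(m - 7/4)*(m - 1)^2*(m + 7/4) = m^4 - 2*m^3 - 33*m^2/16 + 49*m/8 - 49/16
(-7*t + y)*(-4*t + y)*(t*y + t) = 28*t^3*y + 28*t^3 - 11*t^2*y^2 - 11*t^2*y + t*y^3 + t*y^2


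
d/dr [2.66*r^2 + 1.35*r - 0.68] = 5.32*r + 1.35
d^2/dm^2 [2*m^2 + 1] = 4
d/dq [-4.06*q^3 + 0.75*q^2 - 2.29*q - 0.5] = -12.18*q^2 + 1.5*q - 2.29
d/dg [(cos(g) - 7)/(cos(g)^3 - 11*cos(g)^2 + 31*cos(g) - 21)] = 2*(cos(g) - 2)*sin(g)/((cos(g) - 3)^2*(cos(g) - 1)^2)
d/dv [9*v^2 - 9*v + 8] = 18*v - 9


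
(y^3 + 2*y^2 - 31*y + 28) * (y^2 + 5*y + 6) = y^5 + 7*y^4 - 15*y^3 - 115*y^2 - 46*y + 168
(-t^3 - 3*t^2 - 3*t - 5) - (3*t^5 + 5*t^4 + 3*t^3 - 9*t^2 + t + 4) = -3*t^5 - 5*t^4 - 4*t^3 + 6*t^2 - 4*t - 9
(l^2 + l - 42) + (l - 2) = l^2 + 2*l - 44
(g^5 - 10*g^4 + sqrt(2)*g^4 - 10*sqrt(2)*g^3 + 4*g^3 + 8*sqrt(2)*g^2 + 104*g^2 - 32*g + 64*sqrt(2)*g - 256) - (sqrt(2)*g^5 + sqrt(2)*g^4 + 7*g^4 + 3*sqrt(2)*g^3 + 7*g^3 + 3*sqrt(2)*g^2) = -sqrt(2)*g^5 + g^5 - 17*g^4 - 13*sqrt(2)*g^3 - 3*g^3 + 5*sqrt(2)*g^2 + 104*g^2 - 32*g + 64*sqrt(2)*g - 256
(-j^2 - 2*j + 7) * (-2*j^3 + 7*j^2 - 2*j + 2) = 2*j^5 - 3*j^4 - 26*j^3 + 51*j^2 - 18*j + 14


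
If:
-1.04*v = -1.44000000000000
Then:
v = 1.38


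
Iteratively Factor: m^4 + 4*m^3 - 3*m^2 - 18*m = (m + 3)*(m^3 + m^2 - 6*m) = (m - 2)*(m + 3)*(m^2 + 3*m) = m*(m - 2)*(m + 3)*(m + 3)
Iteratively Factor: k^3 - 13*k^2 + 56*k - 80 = (k - 5)*(k^2 - 8*k + 16) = (k - 5)*(k - 4)*(k - 4)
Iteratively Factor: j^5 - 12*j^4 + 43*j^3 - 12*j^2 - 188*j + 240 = (j - 4)*(j^4 - 8*j^3 + 11*j^2 + 32*j - 60) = (j - 5)*(j - 4)*(j^3 - 3*j^2 - 4*j + 12) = (j - 5)*(j - 4)*(j - 2)*(j^2 - j - 6) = (j - 5)*(j - 4)*(j - 2)*(j + 2)*(j - 3)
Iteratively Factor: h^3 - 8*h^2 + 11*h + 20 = (h - 4)*(h^2 - 4*h - 5) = (h - 4)*(h + 1)*(h - 5)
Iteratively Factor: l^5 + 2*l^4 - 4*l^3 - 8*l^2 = (l + 2)*(l^4 - 4*l^2) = (l - 2)*(l + 2)*(l^3 + 2*l^2) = l*(l - 2)*(l + 2)*(l^2 + 2*l) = l^2*(l - 2)*(l + 2)*(l + 2)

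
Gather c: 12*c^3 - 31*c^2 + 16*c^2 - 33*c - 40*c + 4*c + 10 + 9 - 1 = 12*c^3 - 15*c^2 - 69*c + 18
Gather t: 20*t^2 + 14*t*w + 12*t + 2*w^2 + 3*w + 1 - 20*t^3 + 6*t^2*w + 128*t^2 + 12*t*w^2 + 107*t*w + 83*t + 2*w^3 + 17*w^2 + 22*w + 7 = -20*t^3 + t^2*(6*w + 148) + t*(12*w^2 + 121*w + 95) + 2*w^3 + 19*w^2 + 25*w + 8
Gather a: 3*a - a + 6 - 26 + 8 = 2*a - 12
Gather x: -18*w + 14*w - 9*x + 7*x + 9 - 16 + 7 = -4*w - 2*x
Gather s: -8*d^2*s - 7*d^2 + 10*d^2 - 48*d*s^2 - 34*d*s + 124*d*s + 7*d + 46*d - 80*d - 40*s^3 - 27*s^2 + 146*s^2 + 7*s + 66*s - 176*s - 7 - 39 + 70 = 3*d^2 - 27*d - 40*s^3 + s^2*(119 - 48*d) + s*(-8*d^2 + 90*d - 103) + 24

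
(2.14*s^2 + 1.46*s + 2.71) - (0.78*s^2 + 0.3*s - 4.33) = 1.36*s^2 + 1.16*s + 7.04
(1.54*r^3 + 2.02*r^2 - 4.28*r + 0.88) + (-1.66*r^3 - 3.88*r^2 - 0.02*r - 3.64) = -0.12*r^3 - 1.86*r^2 - 4.3*r - 2.76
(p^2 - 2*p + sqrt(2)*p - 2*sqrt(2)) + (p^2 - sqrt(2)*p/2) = 2*p^2 - 2*p + sqrt(2)*p/2 - 2*sqrt(2)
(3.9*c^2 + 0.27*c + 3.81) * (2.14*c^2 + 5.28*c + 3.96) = 8.346*c^4 + 21.1698*c^3 + 25.023*c^2 + 21.186*c + 15.0876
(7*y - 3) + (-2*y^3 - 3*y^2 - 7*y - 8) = -2*y^3 - 3*y^2 - 11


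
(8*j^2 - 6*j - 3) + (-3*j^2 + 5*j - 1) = 5*j^2 - j - 4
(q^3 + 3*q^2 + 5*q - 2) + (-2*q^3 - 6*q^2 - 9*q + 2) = -q^3 - 3*q^2 - 4*q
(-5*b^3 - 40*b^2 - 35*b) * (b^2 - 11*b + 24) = -5*b^5 + 15*b^4 + 285*b^3 - 575*b^2 - 840*b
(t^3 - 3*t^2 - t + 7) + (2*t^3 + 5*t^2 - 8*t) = 3*t^3 + 2*t^2 - 9*t + 7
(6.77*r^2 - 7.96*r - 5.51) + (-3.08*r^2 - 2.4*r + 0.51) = 3.69*r^2 - 10.36*r - 5.0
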